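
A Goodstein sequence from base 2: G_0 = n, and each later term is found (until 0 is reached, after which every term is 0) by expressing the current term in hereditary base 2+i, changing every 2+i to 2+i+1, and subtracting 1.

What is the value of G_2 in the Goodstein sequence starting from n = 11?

1027

i=0: 11 = 2^(2 + 1) + 2 + 1 (b=2); 2→3: 3^(3 + 1) + 3 + 1 = 85; 85−1 = 84
i=1: 84 = 3^(3 + 1) + 3 (b=3); 3→4: 4^(4 + 1) + 4 = 1028; 1028−1 = 1027
i=2: 1027 = 4^(4 + 1) + 3 (b=4); 4→5: 5^(5 + 1) + 3 = 15628; 15628−1 = 15627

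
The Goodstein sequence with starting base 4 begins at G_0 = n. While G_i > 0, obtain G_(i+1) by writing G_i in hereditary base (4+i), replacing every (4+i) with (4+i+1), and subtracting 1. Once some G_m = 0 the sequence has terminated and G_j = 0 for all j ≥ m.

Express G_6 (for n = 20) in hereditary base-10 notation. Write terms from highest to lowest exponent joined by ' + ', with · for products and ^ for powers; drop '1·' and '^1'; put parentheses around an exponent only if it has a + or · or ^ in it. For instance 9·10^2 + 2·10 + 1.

9·10 + 9

base 4: 20 = 4^2 + 4; at 5: 5^2 + 5 = 30; next = 29
base 5: 29 = 5^2 + 4; at 6: 6^2 + 4 = 40; next = 39
base 6: 39 = 6^2 + 3; at 7: 7^2 + 3 = 52; next = 51
base 7: 51 = 7^2 + 2; at 8: 8^2 + 2 = 66; next = 65
base 8: 65 = 8^2 + 1; at 9: 9^2 + 1 = 82; next = 81
base 9: 81 = 9^2; at 10: 10^2 = 100; next = 99
base 10: 99 = 9·10 + 9; at 11: 9·11 + 9 = 108; next = 107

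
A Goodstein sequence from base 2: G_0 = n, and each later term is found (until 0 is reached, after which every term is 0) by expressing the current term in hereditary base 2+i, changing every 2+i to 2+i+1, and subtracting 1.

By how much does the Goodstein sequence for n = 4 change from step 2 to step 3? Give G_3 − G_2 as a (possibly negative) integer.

19

base 2: 4 = 2^2; at 3: 3^3 = 27; next = 26
base 3: 26 = 2·3^2 + 2·3 + 2; at 4: 2·4^2 + 2·4 + 2 = 42; next = 41
base 4: 41 = 2·4^2 + 2·4 + 1; at 5: 2·5^2 + 2·5 + 1 = 61; next = 60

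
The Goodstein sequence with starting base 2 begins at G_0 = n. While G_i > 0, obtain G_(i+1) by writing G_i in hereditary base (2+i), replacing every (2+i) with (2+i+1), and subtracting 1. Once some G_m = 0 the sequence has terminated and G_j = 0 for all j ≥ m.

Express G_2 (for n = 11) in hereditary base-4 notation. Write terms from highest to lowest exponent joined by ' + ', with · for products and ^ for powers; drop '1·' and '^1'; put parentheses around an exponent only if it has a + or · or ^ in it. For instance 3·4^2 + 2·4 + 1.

G_0=11  [base 2] 2^(2 + 1) + 2 + 1  →[2↦3]→  3^(3 + 1) + 3 + 1 = 85  −1 ⇒ G_1=84
G_1=84  [base 3] 3^(3 + 1) + 3  →[3↦4]→  4^(4 + 1) + 4 = 1028  −1 ⇒ G_2=1027
G_2=1027  [base 4] 4^(4 + 1) + 3  →[4↦5]→  5^(5 + 1) + 3 = 15628  −1 ⇒ G_3=15627

4^(4 + 1) + 3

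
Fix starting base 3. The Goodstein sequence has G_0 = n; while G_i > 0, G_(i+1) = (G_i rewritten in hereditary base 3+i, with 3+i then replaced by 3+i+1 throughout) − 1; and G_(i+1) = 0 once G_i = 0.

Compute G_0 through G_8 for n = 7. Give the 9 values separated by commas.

G_0 = 7. HB_3(7) = 2·3 + 1. Bump = 9. G_1 = 8.
G_1 = 8. HB_4(8) = 2·4. Bump = 10. G_2 = 9.
G_2 = 9. HB_5(9) = 5 + 4. Bump = 10. G_3 = 9.
G_3 = 9. HB_6(9) = 6 + 3. Bump = 10. G_4 = 9.
G_4 = 9. HB_7(9) = 7 + 2. Bump = 10. G_5 = 9.
G_5 = 9. HB_8(9) = 8 + 1. Bump = 10. G_6 = 9.
G_6 = 9. HB_9(9) = 9. Bump = 10. G_7 = 9.
G_7 = 9. HB_10(9) = 9. Bump = 9. G_8 = 8.

7, 8, 9, 9, 9, 9, 9, 9, 8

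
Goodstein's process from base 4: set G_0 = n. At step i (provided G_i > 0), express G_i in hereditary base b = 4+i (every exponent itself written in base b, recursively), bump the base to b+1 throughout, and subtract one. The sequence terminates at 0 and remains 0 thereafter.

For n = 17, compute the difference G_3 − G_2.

4

step 0: 17 = 4^2 + 1; sub 5 for 4: 5^2 + 1; = 26; G_1 = 26−1 = 25
step 1: 25 = 5^2; sub 6 for 5: 6^2; = 36; G_2 = 36−1 = 35
step 2: 35 = 5·6 + 5; sub 7 for 6: 5·7 + 5; = 40; G_3 = 40−1 = 39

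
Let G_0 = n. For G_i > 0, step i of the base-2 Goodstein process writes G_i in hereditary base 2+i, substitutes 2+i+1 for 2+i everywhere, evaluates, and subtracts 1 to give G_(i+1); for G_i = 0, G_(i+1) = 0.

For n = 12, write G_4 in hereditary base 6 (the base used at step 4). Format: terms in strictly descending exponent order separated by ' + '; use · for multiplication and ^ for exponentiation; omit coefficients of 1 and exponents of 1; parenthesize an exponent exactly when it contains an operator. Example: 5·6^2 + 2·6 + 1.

[0] 12 ≡ 2^(2 + 1) + 2^2 (base 2). Lift 3: 108. −1: 107.
[1] 107 ≡ 3^(3 + 1) + 2·3^2 + 2·3 + 2 (base 3). Lift 4: 1066. −1: 1065.
[2] 1065 ≡ 4^(4 + 1) + 2·4^2 + 2·4 + 1 (base 4). Lift 5: 15686. −1: 15685.
[3] 15685 ≡ 5^(5 + 1) + 2·5^2 + 2·5 (base 5). Lift 6: 280020. −1: 280019.
[4] 280019 ≡ 6^(6 + 1) + 2·6^2 + 6 + 5 (base 6). Lift 7: 5764911. −1: 5764910.

6^(6 + 1) + 2·6^2 + 6 + 5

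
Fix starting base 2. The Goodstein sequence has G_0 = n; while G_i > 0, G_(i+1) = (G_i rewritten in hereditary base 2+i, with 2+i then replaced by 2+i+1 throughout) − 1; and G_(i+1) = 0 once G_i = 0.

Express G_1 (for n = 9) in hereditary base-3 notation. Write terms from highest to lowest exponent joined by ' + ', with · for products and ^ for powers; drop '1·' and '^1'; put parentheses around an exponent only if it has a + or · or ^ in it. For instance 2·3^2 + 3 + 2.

3^(3 + 1)

i=0: 9 = 2^(2 + 1) + 1 (b=2); 2→3: 3^(3 + 1) + 1 = 82; 82−1 = 81
i=1: 81 = 3^(3 + 1) (b=3); 3→4: 4^(4 + 1) = 1024; 1024−1 = 1023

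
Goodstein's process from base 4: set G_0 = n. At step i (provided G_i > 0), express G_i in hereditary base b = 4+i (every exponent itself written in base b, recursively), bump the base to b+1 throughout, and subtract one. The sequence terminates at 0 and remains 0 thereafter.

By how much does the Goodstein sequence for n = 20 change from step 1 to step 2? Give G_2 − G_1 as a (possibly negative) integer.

10

base 4: 20 = 4^2 + 4; at 5: 5^2 + 5 = 30; next = 29
base 5: 29 = 5^2 + 4; at 6: 6^2 + 4 = 40; next = 39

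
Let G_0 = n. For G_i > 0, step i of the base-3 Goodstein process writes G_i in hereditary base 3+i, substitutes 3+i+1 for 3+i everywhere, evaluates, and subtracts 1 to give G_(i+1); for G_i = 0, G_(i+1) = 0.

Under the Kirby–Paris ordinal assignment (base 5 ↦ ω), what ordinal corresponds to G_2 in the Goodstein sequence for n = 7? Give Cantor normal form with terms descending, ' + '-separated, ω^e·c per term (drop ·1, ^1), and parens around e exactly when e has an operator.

base 3: 7 = 2·3 + 1; at 4: 2·4 + 1 = 9; next = 8
base 4: 8 = 2·4; at 5: 2·5 = 10; next = 9

ω + 4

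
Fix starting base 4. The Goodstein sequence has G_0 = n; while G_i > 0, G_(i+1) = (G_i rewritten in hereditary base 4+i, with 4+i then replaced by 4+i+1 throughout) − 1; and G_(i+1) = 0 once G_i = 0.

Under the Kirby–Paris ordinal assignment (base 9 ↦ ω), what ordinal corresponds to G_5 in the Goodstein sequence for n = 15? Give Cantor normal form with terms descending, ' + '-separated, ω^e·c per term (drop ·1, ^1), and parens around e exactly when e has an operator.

ω·2 + 6

G_0=15  [base 4] 3·4 + 3  →[4↦5]→  3·5 + 3 = 18  −1 ⇒ G_1=17
G_1=17  [base 5] 3·5 + 2  →[5↦6]→  3·6 + 2 = 20  −1 ⇒ G_2=19
G_2=19  [base 6] 3·6 + 1  →[6↦7]→  3·7 + 1 = 22  −1 ⇒ G_3=21
G_3=21  [base 7] 3·7  →[7↦8]→  3·8 = 24  −1 ⇒ G_4=23
G_4=23  [base 8] 2·8 + 7  →[8↦9]→  2·9 + 7 = 25  −1 ⇒ G_5=24
G_5=24  [base 9] 2·9 + 6  →[9↦10]→  2·10 + 6 = 26  −1 ⇒ G_6=25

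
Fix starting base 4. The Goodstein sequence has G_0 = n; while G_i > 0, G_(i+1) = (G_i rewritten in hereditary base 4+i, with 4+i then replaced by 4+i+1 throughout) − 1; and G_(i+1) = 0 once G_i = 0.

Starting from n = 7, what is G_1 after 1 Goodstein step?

7

(0) 7|_4 = 4 + 3 ↦ 5 + 3|_5 = 8 ⇒ 7
(1) 7|_5 = 5 + 2 ↦ 6 + 2|_6 = 8 ⇒ 7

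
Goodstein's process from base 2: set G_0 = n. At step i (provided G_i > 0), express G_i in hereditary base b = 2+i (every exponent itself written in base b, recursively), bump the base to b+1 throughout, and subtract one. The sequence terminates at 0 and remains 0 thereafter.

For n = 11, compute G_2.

1027

[0] 11 ≡ 2^(2 + 1) + 2 + 1 (base 2). Lift 3: 85. −1: 84.
[1] 84 ≡ 3^(3 + 1) + 3 (base 3). Lift 4: 1028. −1: 1027.
[2] 1027 ≡ 4^(4 + 1) + 3 (base 4). Lift 5: 15628. −1: 15627.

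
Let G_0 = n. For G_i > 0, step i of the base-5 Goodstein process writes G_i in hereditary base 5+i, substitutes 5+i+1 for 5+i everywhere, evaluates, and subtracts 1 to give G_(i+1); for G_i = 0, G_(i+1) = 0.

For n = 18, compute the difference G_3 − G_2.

base 5: 18 = 3·5 + 3; at 6: 3·6 + 3 = 21; next = 20
base 6: 20 = 3·6 + 2; at 7: 3·7 + 2 = 23; next = 22
base 7: 22 = 3·7 + 1; at 8: 3·8 + 1 = 25; next = 24

2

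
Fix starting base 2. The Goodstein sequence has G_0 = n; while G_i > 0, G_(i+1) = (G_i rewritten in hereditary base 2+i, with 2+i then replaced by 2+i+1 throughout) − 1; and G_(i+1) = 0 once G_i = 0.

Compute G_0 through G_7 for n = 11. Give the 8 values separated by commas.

11, 84, 1027, 15627, 279937, 5764801, 134217727, 2749609302

11 —HB2→ 2^(2 + 1) + 2 + 1 —bump→ 3^(3 + 1) + 3 + 1 = 85 —(−1)→ 84
84 —HB3→ 3^(3 + 1) + 3 —bump→ 4^(4 + 1) + 4 = 1028 —(−1)→ 1027
1027 —HB4→ 4^(4 + 1) + 3 —bump→ 5^(5 + 1) + 3 = 15628 —(−1)→ 15627
15627 —HB5→ 5^(5 + 1) + 2 —bump→ 6^(6 + 1) + 2 = 279938 —(−1)→ 279937
279937 —HB6→ 6^(6 + 1) + 1 —bump→ 7^(7 + 1) + 1 = 5764802 —(−1)→ 5764801
5764801 —HB7→ 7^(7 + 1) —bump→ 8^(8 + 1) = 134217728 —(−1)→ 134217727
134217727 —HB8→ 7·8^8 + 7·8^7 + 7·8^6 + 7·8^5 + 7·8^4 + 7·8^3 + 7·8^2 + 7·8 + 7 —bump→ 7·9^9 + 7·9^7 + 7·9^6 + 7·9^5 + 7·9^4 + 7·9^3 + 7·9^2 + 7·9 + 7 = 2749609303 —(−1)→ 2749609302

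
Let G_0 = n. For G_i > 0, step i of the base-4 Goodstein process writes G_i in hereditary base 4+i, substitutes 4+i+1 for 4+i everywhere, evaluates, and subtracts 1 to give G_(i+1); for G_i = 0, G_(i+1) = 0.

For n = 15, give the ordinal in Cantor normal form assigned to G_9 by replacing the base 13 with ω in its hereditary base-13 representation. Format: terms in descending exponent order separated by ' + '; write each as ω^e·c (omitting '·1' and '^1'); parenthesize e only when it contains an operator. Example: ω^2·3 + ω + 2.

G_0=15  [base 4] 3·4 + 3  →[4↦5]→  3·5 + 3 = 18  −1 ⇒ G_1=17
G_1=17  [base 5] 3·5 + 2  →[5↦6]→  3·6 + 2 = 20  −1 ⇒ G_2=19
G_2=19  [base 6] 3·6 + 1  →[6↦7]→  3·7 + 1 = 22  −1 ⇒ G_3=21
G_3=21  [base 7] 3·7  →[7↦8]→  3·8 = 24  −1 ⇒ G_4=23
G_4=23  [base 8] 2·8 + 7  →[8↦9]→  2·9 + 7 = 25  −1 ⇒ G_5=24
G_5=24  [base 9] 2·9 + 6  →[9↦10]→  2·10 + 6 = 26  −1 ⇒ G_6=25
G_6=25  [base 10] 2·10 + 5  →[10↦11]→  2·11 + 5 = 27  −1 ⇒ G_7=26
G_7=26  [base 11] 2·11 + 4  →[11↦12]→  2·12 + 4 = 28  −1 ⇒ G_8=27
G_8=27  [base 12] 2·12 + 3  →[12↦13]→  2·13 + 3 = 29  −1 ⇒ G_9=28

ω·2 + 2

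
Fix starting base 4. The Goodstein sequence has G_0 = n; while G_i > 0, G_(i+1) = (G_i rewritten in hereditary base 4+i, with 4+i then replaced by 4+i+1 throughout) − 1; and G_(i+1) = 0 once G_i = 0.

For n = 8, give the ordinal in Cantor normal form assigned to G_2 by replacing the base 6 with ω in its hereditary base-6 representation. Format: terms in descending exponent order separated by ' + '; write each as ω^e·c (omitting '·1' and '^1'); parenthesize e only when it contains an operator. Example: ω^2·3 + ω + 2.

ω + 3

i=0: 8 = 2·4 (b=4); 4→5: 2·5 = 10; 10−1 = 9
i=1: 9 = 5 + 4 (b=5); 5→6: 6 + 4 = 10; 10−1 = 9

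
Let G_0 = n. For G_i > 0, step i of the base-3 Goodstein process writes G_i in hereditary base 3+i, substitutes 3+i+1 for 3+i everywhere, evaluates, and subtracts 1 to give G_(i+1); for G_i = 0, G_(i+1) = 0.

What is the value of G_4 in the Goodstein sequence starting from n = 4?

2

step 0: 4 = 3 + 1; sub 4 for 3: 4 + 1; = 5; G_1 = 5−1 = 4
step 1: 4 = 4; sub 5 for 4: 5; = 5; G_2 = 5−1 = 4
step 2: 4 = 4; sub 6 for 5: 4; = 4; G_3 = 4−1 = 3
step 3: 3 = 3; sub 7 for 6: 3; = 3; G_4 = 3−1 = 2
step 4: 2 = 2; sub 8 for 7: 2; = 2; G_5 = 2−1 = 1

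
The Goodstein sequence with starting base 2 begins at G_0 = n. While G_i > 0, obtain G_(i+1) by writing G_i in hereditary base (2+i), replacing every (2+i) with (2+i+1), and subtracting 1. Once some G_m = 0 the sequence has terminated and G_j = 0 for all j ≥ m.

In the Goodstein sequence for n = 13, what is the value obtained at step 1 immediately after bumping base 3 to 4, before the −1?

1280

G_0 = 13. HB_2(13) = 2^(2 + 1) + 2^2 + 1. Bump = 109. G_1 = 108.
G_1 = 108. HB_3(108) = 3^(3 + 1) + 3^3. Bump = 1280. G_2 = 1279.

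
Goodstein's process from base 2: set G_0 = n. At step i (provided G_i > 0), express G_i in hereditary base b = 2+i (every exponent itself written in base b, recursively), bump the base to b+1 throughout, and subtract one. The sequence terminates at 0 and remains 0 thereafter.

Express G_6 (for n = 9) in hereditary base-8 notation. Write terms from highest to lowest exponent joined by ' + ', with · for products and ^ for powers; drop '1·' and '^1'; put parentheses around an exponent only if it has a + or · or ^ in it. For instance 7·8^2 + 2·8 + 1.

i=0: 9 = 2^(2 + 1) + 1 (b=2); 2→3: 3^(3 + 1) + 1 = 82; 82−1 = 81
i=1: 81 = 3^(3 + 1) (b=3); 3→4: 4^(4 + 1) = 1024; 1024−1 = 1023
i=2: 1023 = 3·4^4 + 3·4^3 + 3·4^2 + 3·4 + 3 (b=4); 4→5: 3·5^5 + 3·5^3 + 3·5^2 + 3·5 + 3 = 9843; 9843−1 = 9842
i=3: 9842 = 3·5^5 + 3·5^3 + 3·5^2 + 3·5 + 2 (b=5); 5→6: 3·6^6 + 3·6^3 + 3·6^2 + 3·6 + 2 = 140744; 140744−1 = 140743
i=4: 140743 = 3·6^6 + 3·6^3 + 3·6^2 + 3·6 + 1 (b=6); 6→7: 3·7^7 + 3·7^3 + 3·7^2 + 3·7 + 1 = 2471827; 2471827−1 = 2471826
i=5: 2471826 = 3·7^7 + 3·7^3 + 3·7^2 + 3·7 (b=7); 7→8: 3·8^8 + 3·8^3 + 3·8^2 + 3·8 = 50333400; 50333400−1 = 50333399

3·8^8 + 3·8^3 + 3·8^2 + 2·8 + 7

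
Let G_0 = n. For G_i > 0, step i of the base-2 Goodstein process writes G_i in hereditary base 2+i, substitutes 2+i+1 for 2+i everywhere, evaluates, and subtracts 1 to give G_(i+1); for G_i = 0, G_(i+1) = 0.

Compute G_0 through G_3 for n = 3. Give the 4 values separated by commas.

3, 3, 3, 2

G_0=3  [base 2] 2 + 1  →[2↦3]→  3 + 1 = 4  −1 ⇒ G_1=3
G_1=3  [base 3] 3  →[3↦4]→  4 = 4  −1 ⇒ G_2=3
G_2=3  [base 4] 3  →[4↦5]→  3 = 3  −1 ⇒ G_3=2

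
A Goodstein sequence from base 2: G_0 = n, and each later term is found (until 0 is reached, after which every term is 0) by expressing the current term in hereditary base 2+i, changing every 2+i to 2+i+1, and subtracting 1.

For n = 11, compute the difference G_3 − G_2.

14600

step 0: 11 = 2^(2 + 1) + 2 + 1; sub 3 for 2: 3^(3 + 1) + 3 + 1; = 85; G_1 = 85−1 = 84
step 1: 84 = 3^(3 + 1) + 3; sub 4 for 3: 4^(4 + 1) + 4; = 1028; G_2 = 1028−1 = 1027
step 2: 1027 = 4^(4 + 1) + 3; sub 5 for 4: 5^(5 + 1) + 3; = 15628; G_3 = 15628−1 = 15627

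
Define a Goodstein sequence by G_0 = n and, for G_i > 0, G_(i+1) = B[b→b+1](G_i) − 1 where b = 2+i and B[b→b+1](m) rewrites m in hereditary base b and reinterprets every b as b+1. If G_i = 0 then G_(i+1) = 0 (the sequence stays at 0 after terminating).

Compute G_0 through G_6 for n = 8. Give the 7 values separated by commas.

8, 80, 553, 6310, 93395, 1647195, 33554571

i=0: 8 = 2^(2 + 1) (b=2); 2→3: 3^(3 + 1) = 81; 81−1 = 80
i=1: 80 = 2·3^3 + 2·3^2 + 2·3 + 2 (b=3); 3→4: 2·4^4 + 2·4^2 + 2·4 + 2 = 554; 554−1 = 553
i=2: 553 = 2·4^4 + 2·4^2 + 2·4 + 1 (b=4); 4→5: 2·5^5 + 2·5^2 + 2·5 + 1 = 6311; 6311−1 = 6310
i=3: 6310 = 2·5^5 + 2·5^2 + 2·5 (b=5); 5→6: 2·6^6 + 2·6^2 + 2·6 = 93396; 93396−1 = 93395
i=4: 93395 = 2·6^6 + 2·6^2 + 6 + 5 (b=6); 6→7: 2·7^7 + 2·7^2 + 7 + 5 = 1647196; 1647196−1 = 1647195
i=5: 1647195 = 2·7^7 + 2·7^2 + 7 + 4 (b=7); 7→8: 2·8^8 + 2·8^2 + 8 + 4 = 33554572; 33554572−1 = 33554571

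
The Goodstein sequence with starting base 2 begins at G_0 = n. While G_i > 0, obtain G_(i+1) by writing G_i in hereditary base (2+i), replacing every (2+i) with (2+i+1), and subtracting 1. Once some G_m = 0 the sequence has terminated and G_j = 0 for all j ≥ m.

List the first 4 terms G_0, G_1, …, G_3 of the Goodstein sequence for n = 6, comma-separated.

6, 29, 257, 3125

6 —HB2→ 2^2 + 2 —bump→ 3^3 + 3 = 30 —(−1)→ 29
29 —HB3→ 3^3 + 2 —bump→ 4^4 + 2 = 258 —(−1)→ 257
257 —HB4→ 4^4 + 1 —bump→ 5^5 + 1 = 3126 —(−1)→ 3125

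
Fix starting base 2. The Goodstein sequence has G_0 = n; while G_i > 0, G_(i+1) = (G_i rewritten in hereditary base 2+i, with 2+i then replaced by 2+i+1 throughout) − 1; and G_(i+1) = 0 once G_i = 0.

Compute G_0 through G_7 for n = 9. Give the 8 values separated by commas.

i=0: 9 = 2^(2 + 1) + 1 (b=2); 2→3: 3^(3 + 1) + 1 = 82; 82−1 = 81
i=1: 81 = 3^(3 + 1) (b=3); 3→4: 4^(4 + 1) = 1024; 1024−1 = 1023
i=2: 1023 = 3·4^4 + 3·4^3 + 3·4^2 + 3·4 + 3 (b=4); 4→5: 3·5^5 + 3·5^3 + 3·5^2 + 3·5 + 3 = 9843; 9843−1 = 9842
i=3: 9842 = 3·5^5 + 3·5^3 + 3·5^2 + 3·5 + 2 (b=5); 5→6: 3·6^6 + 3·6^3 + 3·6^2 + 3·6 + 2 = 140744; 140744−1 = 140743
i=4: 140743 = 3·6^6 + 3·6^3 + 3·6^2 + 3·6 + 1 (b=6); 6→7: 3·7^7 + 3·7^3 + 3·7^2 + 3·7 + 1 = 2471827; 2471827−1 = 2471826
i=5: 2471826 = 3·7^7 + 3·7^3 + 3·7^2 + 3·7 (b=7); 7→8: 3·8^8 + 3·8^3 + 3·8^2 + 3·8 = 50333400; 50333400−1 = 50333399
i=6: 50333399 = 3·8^8 + 3·8^3 + 3·8^2 + 2·8 + 7 (b=8); 8→9: 3·9^9 + 3·9^3 + 3·9^2 + 2·9 + 7 = 1162263922; 1162263922−1 = 1162263921

9, 81, 1023, 9842, 140743, 2471826, 50333399, 1162263921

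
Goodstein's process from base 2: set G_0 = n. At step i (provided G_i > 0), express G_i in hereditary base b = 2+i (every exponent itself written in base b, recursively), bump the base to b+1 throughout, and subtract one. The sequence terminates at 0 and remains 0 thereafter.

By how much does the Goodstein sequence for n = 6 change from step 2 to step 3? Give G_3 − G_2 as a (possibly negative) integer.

2868

6 —HB2→ 2^2 + 2 —bump→ 3^3 + 3 = 30 —(−1)→ 29
29 —HB3→ 3^3 + 2 —bump→ 4^4 + 2 = 258 —(−1)→ 257
257 —HB4→ 4^4 + 1 —bump→ 5^5 + 1 = 3126 —(−1)→ 3125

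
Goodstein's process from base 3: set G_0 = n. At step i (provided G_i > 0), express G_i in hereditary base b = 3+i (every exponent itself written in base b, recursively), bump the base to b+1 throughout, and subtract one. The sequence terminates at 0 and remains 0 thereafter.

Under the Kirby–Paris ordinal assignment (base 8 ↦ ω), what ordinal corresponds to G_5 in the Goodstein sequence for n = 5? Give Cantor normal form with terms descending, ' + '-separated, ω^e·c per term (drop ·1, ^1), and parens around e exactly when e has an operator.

G_0=5  [base 3] 3 + 2  →[3↦4]→  4 + 2 = 6  −1 ⇒ G_1=5
G_1=5  [base 4] 4 + 1  →[4↦5]→  5 + 1 = 6  −1 ⇒ G_2=5
G_2=5  [base 5] 5  →[5↦6]→  6 = 6  −1 ⇒ G_3=5
G_3=5  [base 6] 5  →[6↦7]→  5 = 5  −1 ⇒ G_4=4
G_4=4  [base 7] 4  →[7↦8]→  4 = 4  −1 ⇒ G_5=3
G_5=3  [base 8] 3  →[8↦9]→  3 = 3  −1 ⇒ G_6=2

3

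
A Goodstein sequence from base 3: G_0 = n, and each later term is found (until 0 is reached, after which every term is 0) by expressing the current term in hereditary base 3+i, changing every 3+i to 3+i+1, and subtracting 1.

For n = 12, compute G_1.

19

[0] 12 ≡ 3^2 + 3 (base 3). Lift 4: 20. −1: 19.
[1] 19 ≡ 4^2 + 3 (base 4). Lift 5: 28. −1: 27.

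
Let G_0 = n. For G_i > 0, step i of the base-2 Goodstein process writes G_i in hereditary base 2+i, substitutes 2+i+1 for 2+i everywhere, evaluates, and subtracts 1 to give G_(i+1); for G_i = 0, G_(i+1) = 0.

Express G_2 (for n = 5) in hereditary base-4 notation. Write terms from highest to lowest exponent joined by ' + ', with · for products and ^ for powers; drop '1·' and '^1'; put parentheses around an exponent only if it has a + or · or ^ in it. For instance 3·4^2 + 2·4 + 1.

i=0: 5 = 2^2 + 1 (b=2); 2→3: 3^3 + 1 = 28; 28−1 = 27
i=1: 27 = 3^3 (b=3); 3→4: 4^4 = 256; 256−1 = 255
i=2: 255 = 3·4^3 + 3·4^2 + 3·4 + 3 (b=4); 4→5: 3·5^3 + 3·5^2 + 3·5 + 3 = 468; 468−1 = 467

3·4^3 + 3·4^2 + 3·4 + 3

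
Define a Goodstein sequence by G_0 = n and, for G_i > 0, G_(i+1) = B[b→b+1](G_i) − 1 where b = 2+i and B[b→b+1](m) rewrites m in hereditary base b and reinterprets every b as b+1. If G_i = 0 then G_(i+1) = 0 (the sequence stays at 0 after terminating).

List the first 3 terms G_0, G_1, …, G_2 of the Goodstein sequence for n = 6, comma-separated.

6, 29, 257

[0] 6 ≡ 2^2 + 2 (base 2). Lift 3: 30. −1: 29.
[1] 29 ≡ 3^3 + 2 (base 3). Lift 4: 258. −1: 257.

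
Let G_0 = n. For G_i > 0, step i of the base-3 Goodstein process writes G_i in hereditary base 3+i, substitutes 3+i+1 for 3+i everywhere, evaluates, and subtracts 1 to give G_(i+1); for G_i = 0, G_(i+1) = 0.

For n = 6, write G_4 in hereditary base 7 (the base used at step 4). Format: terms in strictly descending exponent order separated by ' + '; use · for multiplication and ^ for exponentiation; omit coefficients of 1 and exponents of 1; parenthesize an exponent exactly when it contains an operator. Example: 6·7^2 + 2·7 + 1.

6 —HB3→ 2·3 —bump→ 2·4 = 8 —(−1)→ 7
7 —HB4→ 4 + 3 —bump→ 5 + 3 = 8 —(−1)→ 7
7 —HB5→ 5 + 2 —bump→ 6 + 2 = 8 —(−1)→ 7
7 —HB6→ 6 + 1 —bump→ 7 + 1 = 8 —(−1)→ 7
7 —HB7→ 7 —bump→ 8 = 8 —(−1)→ 7

7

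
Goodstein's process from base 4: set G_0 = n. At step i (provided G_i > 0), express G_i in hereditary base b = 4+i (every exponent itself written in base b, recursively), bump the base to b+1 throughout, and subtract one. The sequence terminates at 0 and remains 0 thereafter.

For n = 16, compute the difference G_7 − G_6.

2

i=0: 16 = 4^2 (b=4); 4→5: 5^2 = 25; 25−1 = 24
i=1: 24 = 4·5 + 4 (b=5); 5→6: 4·6 + 4 = 28; 28−1 = 27
i=2: 27 = 4·6 + 3 (b=6); 6→7: 4·7 + 3 = 31; 31−1 = 30
i=3: 30 = 4·7 + 2 (b=7); 7→8: 4·8 + 2 = 34; 34−1 = 33
i=4: 33 = 4·8 + 1 (b=8); 8→9: 4·9 + 1 = 37; 37−1 = 36
i=5: 36 = 4·9 (b=9); 9→10: 4·10 = 40; 40−1 = 39
i=6: 39 = 3·10 + 9 (b=10); 10→11: 3·11 + 9 = 42; 42−1 = 41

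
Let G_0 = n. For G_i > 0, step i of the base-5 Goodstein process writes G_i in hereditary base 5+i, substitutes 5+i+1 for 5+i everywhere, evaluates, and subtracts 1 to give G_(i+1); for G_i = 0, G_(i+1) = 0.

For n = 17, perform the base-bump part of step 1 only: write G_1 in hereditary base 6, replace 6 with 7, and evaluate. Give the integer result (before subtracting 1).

G_0=17  [base 5] 3·5 + 2  →[5↦6]→  3·6 + 2 = 20  −1 ⇒ G_1=19
G_1=19  [base 6] 3·6 + 1  →[6↦7]→  3·7 + 1 = 22  −1 ⇒ G_2=21

22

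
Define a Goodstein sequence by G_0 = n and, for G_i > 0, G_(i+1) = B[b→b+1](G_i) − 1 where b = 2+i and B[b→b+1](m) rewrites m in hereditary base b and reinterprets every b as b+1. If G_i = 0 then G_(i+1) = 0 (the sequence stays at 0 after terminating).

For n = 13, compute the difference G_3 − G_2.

step 0: 13 = 2^(2 + 1) + 2^2 + 1; sub 3 for 2: 3^(3 + 1) + 3^3 + 1; = 109; G_1 = 109−1 = 108
step 1: 108 = 3^(3 + 1) + 3^3; sub 4 for 3: 4^(4 + 1) + 4^4; = 1280; G_2 = 1280−1 = 1279
step 2: 1279 = 4^(4 + 1) + 3·4^3 + 3·4^2 + 3·4 + 3; sub 5 for 4: 5^(5 + 1) + 3·5^3 + 3·5^2 + 3·5 + 3; = 16093; G_3 = 16093−1 = 16092

14813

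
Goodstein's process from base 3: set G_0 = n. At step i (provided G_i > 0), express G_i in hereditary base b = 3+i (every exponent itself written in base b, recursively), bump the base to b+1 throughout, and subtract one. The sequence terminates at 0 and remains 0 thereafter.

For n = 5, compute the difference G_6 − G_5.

-1

G_0=5  [base 3] 3 + 2  →[3↦4]→  4 + 2 = 6  −1 ⇒ G_1=5
G_1=5  [base 4] 4 + 1  →[4↦5]→  5 + 1 = 6  −1 ⇒ G_2=5
G_2=5  [base 5] 5  →[5↦6]→  6 = 6  −1 ⇒ G_3=5
G_3=5  [base 6] 5  →[6↦7]→  5 = 5  −1 ⇒ G_4=4
G_4=4  [base 7] 4  →[7↦8]→  4 = 4  −1 ⇒ G_5=3
G_5=3  [base 8] 3  →[8↦9]→  3 = 3  −1 ⇒ G_6=2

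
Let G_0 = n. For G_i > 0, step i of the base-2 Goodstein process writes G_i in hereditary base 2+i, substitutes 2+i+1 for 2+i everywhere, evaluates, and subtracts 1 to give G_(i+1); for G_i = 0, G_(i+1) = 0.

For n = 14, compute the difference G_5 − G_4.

5536249

G_0=14  [base 2] 2^(2 + 1) + 2^2 + 2  →[2↦3]→  3^(3 + 1) + 3^3 + 3 = 111  −1 ⇒ G_1=110
G_1=110  [base 3] 3^(3 + 1) + 3^3 + 2  →[3↦4]→  4^(4 + 1) + 4^4 + 2 = 1282  −1 ⇒ G_2=1281
G_2=1281  [base 4] 4^(4 + 1) + 4^4 + 1  →[4↦5]→  5^(5 + 1) + 5^5 + 1 = 18751  −1 ⇒ G_3=18750
G_3=18750  [base 5] 5^(5 + 1) + 5^5  →[5↦6]→  6^(6 + 1) + 6^6 = 326592  −1 ⇒ G_4=326591
G_4=326591  [base 6] 6^(6 + 1) + 5·6^5 + 5·6^4 + 5·6^3 + 5·6^2 + 5·6 + 5  →[6↦7]→  7^(7 + 1) + 5·7^5 + 5·7^4 + 5·7^3 + 5·7^2 + 5·7 + 5 = 5862841  −1 ⇒ G_5=5862840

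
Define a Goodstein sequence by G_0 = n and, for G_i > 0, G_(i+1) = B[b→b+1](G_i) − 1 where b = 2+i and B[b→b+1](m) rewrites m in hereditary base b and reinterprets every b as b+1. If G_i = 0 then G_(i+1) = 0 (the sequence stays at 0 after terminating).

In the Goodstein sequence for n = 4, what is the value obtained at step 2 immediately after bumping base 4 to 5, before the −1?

61

[0] 4 ≡ 2^2 (base 2). Lift 3: 27. −1: 26.
[1] 26 ≡ 2·3^2 + 2·3 + 2 (base 3). Lift 4: 42. −1: 41.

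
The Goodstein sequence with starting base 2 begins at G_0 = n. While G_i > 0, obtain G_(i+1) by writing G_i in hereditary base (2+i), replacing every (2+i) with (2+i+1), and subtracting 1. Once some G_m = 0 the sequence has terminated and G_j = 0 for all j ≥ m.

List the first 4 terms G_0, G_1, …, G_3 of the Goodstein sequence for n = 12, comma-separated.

12, 107, 1065, 15685

G_0 = 12. HB_2(12) = 2^(2 + 1) + 2^2. Bump = 108. G_1 = 107.
G_1 = 107. HB_3(107) = 3^(3 + 1) + 2·3^2 + 2·3 + 2. Bump = 1066. G_2 = 1065.
G_2 = 1065. HB_4(1065) = 4^(4 + 1) + 2·4^2 + 2·4 + 1. Bump = 15686. G_3 = 15685.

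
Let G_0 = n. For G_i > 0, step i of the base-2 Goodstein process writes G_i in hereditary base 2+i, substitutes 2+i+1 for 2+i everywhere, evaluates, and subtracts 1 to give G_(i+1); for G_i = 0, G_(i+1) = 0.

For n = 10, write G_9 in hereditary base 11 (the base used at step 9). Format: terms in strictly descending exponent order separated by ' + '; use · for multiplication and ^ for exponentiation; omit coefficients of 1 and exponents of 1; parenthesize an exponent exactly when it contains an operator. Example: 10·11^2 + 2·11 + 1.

[0] 10 ≡ 2^(2 + 1) + 2 (base 2). Lift 3: 84. −1: 83.
[1] 83 ≡ 3^(3 + 1) + 2 (base 3). Lift 4: 1026. −1: 1025.
[2] 1025 ≡ 4^(4 + 1) + 1 (base 4). Lift 5: 15626. −1: 15625.
[3] 15625 ≡ 5^(5 + 1) (base 5). Lift 6: 279936. −1: 279935.
[4] 279935 ≡ 5·6^6 + 5·6^5 + 5·6^4 + 5·6^3 + 5·6^2 + 5·6 + 5 (base 6). Lift 7: 4215755. −1: 4215754.
[5] 4215754 ≡ 5·7^7 + 5·7^5 + 5·7^4 + 5·7^3 + 5·7^2 + 5·7 + 4 (base 7). Lift 8: 84073324. −1: 84073323.
[6] 84073323 ≡ 5·8^8 + 5·8^5 + 5·8^4 + 5·8^3 + 5·8^2 + 5·8 + 3 (base 8). Lift 9: 1937434593. −1: 1937434592.
[7] 1937434592 ≡ 5·9^9 + 5·9^5 + 5·9^4 + 5·9^3 + 5·9^2 + 5·9 + 2 (base 9). Lift 10: 50000555552. −1: 50000555551.
[8] 50000555551 ≡ 5·10^10 + 5·10^5 + 5·10^4 + 5·10^3 + 5·10^2 + 5·10 + 1 (base 10). Lift 11: 1426559238831. −1: 1426559238830.

5·11^11 + 5·11^5 + 5·11^4 + 5·11^3 + 5·11^2 + 5·11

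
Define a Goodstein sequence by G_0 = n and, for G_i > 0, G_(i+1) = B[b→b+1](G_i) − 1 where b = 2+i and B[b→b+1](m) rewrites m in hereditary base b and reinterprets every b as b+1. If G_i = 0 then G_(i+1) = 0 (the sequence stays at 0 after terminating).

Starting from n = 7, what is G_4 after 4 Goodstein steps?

7 —HB2→ 2^2 + 2 + 1 —bump→ 3^3 + 3 + 1 = 31 —(−1)→ 30
30 —HB3→ 3^3 + 3 —bump→ 4^4 + 4 = 260 —(−1)→ 259
259 —HB4→ 4^4 + 3 —bump→ 5^5 + 3 = 3128 —(−1)→ 3127
3127 —HB5→ 5^5 + 2 —bump→ 6^6 + 2 = 46658 —(−1)→ 46657
46657 —HB6→ 6^6 + 1 —bump→ 7^7 + 1 = 823544 —(−1)→ 823543

46657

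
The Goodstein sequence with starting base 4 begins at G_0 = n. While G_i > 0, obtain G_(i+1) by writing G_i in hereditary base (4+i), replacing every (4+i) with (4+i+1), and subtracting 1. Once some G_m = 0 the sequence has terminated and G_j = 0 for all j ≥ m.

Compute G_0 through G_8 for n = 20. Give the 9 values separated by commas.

20, 29, 39, 51, 65, 81, 99, 107, 115

20 —HB4→ 4^2 + 4 —bump→ 5^2 + 5 = 30 —(−1)→ 29
29 —HB5→ 5^2 + 4 —bump→ 6^2 + 4 = 40 —(−1)→ 39
39 —HB6→ 6^2 + 3 —bump→ 7^2 + 3 = 52 —(−1)→ 51
51 —HB7→ 7^2 + 2 —bump→ 8^2 + 2 = 66 —(−1)→ 65
65 —HB8→ 8^2 + 1 —bump→ 9^2 + 1 = 82 —(−1)→ 81
81 —HB9→ 9^2 —bump→ 10^2 = 100 —(−1)→ 99
99 —HB10→ 9·10 + 9 —bump→ 9·11 + 9 = 108 —(−1)→ 107
107 —HB11→ 9·11 + 8 —bump→ 9·12 + 8 = 116 —(−1)→ 115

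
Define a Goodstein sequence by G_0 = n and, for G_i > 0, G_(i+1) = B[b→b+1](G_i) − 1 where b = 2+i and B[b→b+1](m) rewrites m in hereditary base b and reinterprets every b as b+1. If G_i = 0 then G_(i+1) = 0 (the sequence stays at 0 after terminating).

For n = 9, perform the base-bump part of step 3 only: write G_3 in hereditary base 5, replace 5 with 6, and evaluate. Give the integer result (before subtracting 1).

140744

base 2: 9 = 2^(2 + 1) + 1; at 3: 3^(3 + 1) + 1 = 82; next = 81
base 3: 81 = 3^(3 + 1); at 4: 4^(4 + 1) = 1024; next = 1023
base 4: 1023 = 3·4^4 + 3·4^3 + 3·4^2 + 3·4 + 3; at 5: 3·5^5 + 3·5^3 + 3·5^2 + 3·5 + 3 = 9843; next = 9842
base 5: 9842 = 3·5^5 + 3·5^3 + 3·5^2 + 3·5 + 2; at 6: 3·6^6 + 3·6^3 + 3·6^2 + 3·6 + 2 = 140744; next = 140743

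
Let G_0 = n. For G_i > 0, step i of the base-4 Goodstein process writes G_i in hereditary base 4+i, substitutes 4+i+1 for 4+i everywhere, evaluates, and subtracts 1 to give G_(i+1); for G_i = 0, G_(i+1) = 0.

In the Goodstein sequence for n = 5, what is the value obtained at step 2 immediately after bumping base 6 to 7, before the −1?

i=0: 5 = 4 + 1 (b=4); 4→5: 5 + 1 = 6; 6−1 = 5
i=1: 5 = 5 (b=5); 5→6: 6 = 6; 6−1 = 5
i=2: 5 = 5 (b=6); 6→7: 5 = 5; 5−1 = 4

5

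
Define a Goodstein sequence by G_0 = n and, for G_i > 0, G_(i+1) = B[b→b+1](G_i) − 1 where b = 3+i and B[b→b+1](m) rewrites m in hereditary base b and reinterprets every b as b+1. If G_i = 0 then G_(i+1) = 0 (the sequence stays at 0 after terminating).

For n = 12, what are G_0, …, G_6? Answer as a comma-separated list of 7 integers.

G_0=12  [base 3] 3^2 + 3  →[3↦4]→  4^2 + 4 = 20  −1 ⇒ G_1=19
G_1=19  [base 4] 4^2 + 3  →[4↦5]→  5^2 + 3 = 28  −1 ⇒ G_2=27
G_2=27  [base 5] 5^2 + 2  →[5↦6]→  6^2 + 2 = 38  −1 ⇒ G_3=37
G_3=37  [base 6] 6^2 + 1  →[6↦7]→  7^2 + 1 = 50  −1 ⇒ G_4=49
G_4=49  [base 7] 7^2  →[7↦8]→  8^2 = 64  −1 ⇒ G_5=63
G_5=63  [base 8] 7·8 + 7  →[8↦9]→  7·9 + 7 = 70  −1 ⇒ G_6=69

12, 19, 27, 37, 49, 63, 69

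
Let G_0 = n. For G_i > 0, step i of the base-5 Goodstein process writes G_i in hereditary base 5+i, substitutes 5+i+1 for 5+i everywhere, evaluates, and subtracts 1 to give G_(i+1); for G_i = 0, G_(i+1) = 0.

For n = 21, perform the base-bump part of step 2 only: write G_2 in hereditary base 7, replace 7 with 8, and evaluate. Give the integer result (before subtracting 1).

G_0 = 21. HB_5(21) = 4·5 + 1. Bump = 25. G_1 = 24.
G_1 = 24. HB_6(24) = 4·6. Bump = 28. G_2 = 27.
G_2 = 27. HB_7(27) = 3·7 + 6. Bump = 30. G_3 = 29.

30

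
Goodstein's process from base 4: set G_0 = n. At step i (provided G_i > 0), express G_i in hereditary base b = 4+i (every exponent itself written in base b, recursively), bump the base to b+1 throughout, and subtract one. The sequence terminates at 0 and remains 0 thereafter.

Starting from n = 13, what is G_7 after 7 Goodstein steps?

(0) 13|_4 = 3·4 + 1 ↦ 3·5 + 1|_5 = 16 ⇒ 15
(1) 15|_5 = 3·5 ↦ 3·6|_6 = 18 ⇒ 17
(2) 17|_6 = 2·6 + 5 ↦ 2·7 + 5|_7 = 19 ⇒ 18
(3) 18|_7 = 2·7 + 4 ↦ 2·8 + 4|_8 = 20 ⇒ 19
(4) 19|_8 = 2·8 + 3 ↦ 2·9 + 3|_9 = 21 ⇒ 20
(5) 20|_9 = 2·9 + 2 ↦ 2·10 + 2|_10 = 22 ⇒ 21
(6) 21|_10 = 2·10 + 1 ↦ 2·11 + 1|_11 = 23 ⇒ 22
(7) 22|_11 = 2·11 ↦ 2·12|_12 = 24 ⇒ 23

22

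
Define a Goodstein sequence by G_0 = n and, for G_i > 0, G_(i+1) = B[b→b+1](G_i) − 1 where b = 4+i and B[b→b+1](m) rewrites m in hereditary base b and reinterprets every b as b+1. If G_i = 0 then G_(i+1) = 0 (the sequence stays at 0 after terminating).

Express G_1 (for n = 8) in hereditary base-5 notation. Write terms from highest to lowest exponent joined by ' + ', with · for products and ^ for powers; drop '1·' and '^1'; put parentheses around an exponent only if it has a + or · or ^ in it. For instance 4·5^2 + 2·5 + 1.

8 —HB4→ 2·4 —bump→ 2·5 = 10 —(−1)→ 9
9 —HB5→ 5 + 4 —bump→ 6 + 4 = 10 —(−1)→ 9

5 + 4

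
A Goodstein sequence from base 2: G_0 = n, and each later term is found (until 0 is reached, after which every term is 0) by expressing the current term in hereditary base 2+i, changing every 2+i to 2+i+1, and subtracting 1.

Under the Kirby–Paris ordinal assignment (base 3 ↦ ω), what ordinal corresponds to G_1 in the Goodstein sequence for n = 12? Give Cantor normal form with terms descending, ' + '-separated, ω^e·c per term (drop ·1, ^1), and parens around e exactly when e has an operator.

[0] 12 ≡ 2^(2 + 1) + 2^2 (base 2). Lift 3: 108. −1: 107.
[1] 107 ≡ 3^(3 + 1) + 2·3^2 + 2·3 + 2 (base 3). Lift 4: 1066. −1: 1065.

ω^(ω + 1) + ω^2·2 + ω·2 + 2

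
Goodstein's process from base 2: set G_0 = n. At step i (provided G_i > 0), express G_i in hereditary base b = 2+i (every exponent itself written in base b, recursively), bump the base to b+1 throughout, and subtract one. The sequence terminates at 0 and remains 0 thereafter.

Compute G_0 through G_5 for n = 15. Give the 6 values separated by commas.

[0] 15 ≡ 2^(2 + 1) + 2^2 + 2 + 1 (base 2). Lift 3: 112. −1: 111.
[1] 111 ≡ 3^(3 + 1) + 3^3 + 3 (base 3). Lift 4: 1284. −1: 1283.
[2] 1283 ≡ 4^(4 + 1) + 4^4 + 3 (base 4). Lift 5: 18753. −1: 18752.
[3] 18752 ≡ 5^(5 + 1) + 5^5 + 2 (base 5). Lift 6: 326594. −1: 326593.
[4] 326593 ≡ 6^(6 + 1) + 6^6 + 1 (base 6). Lift 7: 6588345. −1: 6588344.

15, 111, 1283, 18752, 326593, 6588344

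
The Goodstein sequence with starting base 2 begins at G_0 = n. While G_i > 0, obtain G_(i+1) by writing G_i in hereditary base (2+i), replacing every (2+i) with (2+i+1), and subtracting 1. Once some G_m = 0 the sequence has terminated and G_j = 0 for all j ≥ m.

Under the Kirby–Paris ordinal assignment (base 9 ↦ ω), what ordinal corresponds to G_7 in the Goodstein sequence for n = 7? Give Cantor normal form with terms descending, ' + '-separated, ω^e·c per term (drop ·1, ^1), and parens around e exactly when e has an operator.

G_0=7  [base 2] 2^2 + 2 + 1  →[2↦3]→  3^3 + 3 + 1 = 31  −1 ⇒ G_1=30
G_1=30  [base 3] 3^3 + 3  →[3↦4]→  4^4 + 4 = 260  −1 ⇒ G_2=259
G_2=259  [base 4] 4^4 + 3  →[4↦5]→  5^5 + 3 = 3128  −1 ⇒ G_3=3127
G_3=3127  [base 5] 5^5 + 2  →[5↦6]→  6^6 + 2 = 46658  −1 ⇒ G_4=46657
G_4=46657  [base 6] 6^6 + 1  →[6↦7]→  7^7 + 1 = 823544  −1 ⇒ G_5=823543
G_5=823543  [base 7] 7^7  →[7↦8]→  8^8 = 16777216  −1 ⇒ G_6=16777215
G_6=16777215  [base 8] 7·8^7 + 7·8^6 + 7·8^5 + 7·8^4 + 7·8^3 + 7·8^2 + 7·8 + 7  →[8↦9]→  7·9^7 + 7·9^6 + 7·9^5 + 7·9^4 + 7·9^3 + 7·9^2 + 7·9 + 7 = 37665880  −1 ⇒ G_7=37665879

ω^7·7 + ω^6·7 + ω^5·7 + ω^4·7 + ω^3·7 + ω^2·7 + ω·7 + 6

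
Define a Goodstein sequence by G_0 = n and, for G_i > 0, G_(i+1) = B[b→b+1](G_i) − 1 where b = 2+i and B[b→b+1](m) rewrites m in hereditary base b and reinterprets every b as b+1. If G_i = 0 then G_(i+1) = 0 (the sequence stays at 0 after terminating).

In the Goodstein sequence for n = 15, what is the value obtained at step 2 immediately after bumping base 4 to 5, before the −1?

[0] 15 ≡ 2^(2 + 1) + 2^2 + 2 + 1 (base 2). Lift 3: 112. −1: 111.
[1] 111 ≡ 3^(3 + 1) + 3^3 + 3 (base 3). Lift 4: 1284. −1: 1283.
[2] 1283 ≡ 4^(4 + 1) + 4^4 + 3 (base 4). Lift 5: 18753. −1: 18752.

18753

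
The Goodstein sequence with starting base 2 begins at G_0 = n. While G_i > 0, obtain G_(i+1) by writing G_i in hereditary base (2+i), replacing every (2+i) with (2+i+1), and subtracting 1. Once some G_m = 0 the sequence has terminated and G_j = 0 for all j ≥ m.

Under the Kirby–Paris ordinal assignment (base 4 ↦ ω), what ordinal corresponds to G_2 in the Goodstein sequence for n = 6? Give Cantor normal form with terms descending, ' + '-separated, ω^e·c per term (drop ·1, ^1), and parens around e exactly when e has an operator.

ω^ω + 1

(0) 6|_2 = 2^2 + 2 ↦ 3^3 + 3|_3 = 30 ⇒ 29
(1) 29|_3 = 3^3 + 2 ↦ 4^4 + 2|_4 = 258 ⇒ 257
(2) 257|_4 = 4^4 + 1 ↦ 5^5 + 1|_5 = 3126 ⇒ 3125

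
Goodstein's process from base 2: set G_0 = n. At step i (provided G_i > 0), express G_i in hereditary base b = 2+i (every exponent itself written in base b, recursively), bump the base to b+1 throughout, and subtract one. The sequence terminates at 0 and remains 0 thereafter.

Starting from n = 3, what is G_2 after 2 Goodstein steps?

i=0: 3 = 2 + 1 (b=2); 2→3: 3 + 1 = 4; 4−1 = 3
i=1: 3 = 3 (b=3); 3→4: 4 = 4; 4−1 = 3
i=2: 3 = 3 (b=4); 4→5: 3 = 3; 3−1 = 2

3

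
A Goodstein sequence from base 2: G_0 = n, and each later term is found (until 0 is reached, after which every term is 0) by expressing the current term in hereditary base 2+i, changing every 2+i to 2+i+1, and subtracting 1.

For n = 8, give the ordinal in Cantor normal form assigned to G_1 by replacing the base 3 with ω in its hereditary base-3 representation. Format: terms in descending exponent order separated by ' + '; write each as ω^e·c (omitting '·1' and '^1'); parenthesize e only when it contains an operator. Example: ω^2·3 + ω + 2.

ω^ω·2 + ω^2·2 + ω·2 + 2

G_0 = 8. HB_2(8) = 2^(2 + 1). Bump = 81. G_1 = 80.
G_1 = 80. HB_3(80) = 2·3^3 + 2·3^2 + 2·3 + 2. Bump = 554. G_2 = 553.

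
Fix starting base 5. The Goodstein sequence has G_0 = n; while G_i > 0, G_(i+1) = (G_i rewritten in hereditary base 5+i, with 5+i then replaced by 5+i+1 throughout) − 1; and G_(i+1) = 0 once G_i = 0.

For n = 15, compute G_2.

[0] 15 ≡ 3·5 (base 5). Lift 6: 18. −1: 17.
[1] 17 ≡ 2·6 + 5 (base 6). Lift 7: 19. −1: 18.
[2] 18 ≡ 2·7 + 4 (base 7). Lift 8: 20. −1: 19.

18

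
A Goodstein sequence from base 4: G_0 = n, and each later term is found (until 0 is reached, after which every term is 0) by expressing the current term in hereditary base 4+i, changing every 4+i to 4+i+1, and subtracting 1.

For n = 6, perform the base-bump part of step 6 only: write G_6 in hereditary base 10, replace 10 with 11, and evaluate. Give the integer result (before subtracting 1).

3

base 4: 6 = 4 + 2; at 5: 5 + 2 = 7; next = 6
base 5: 6 = 5 + 1; at 6: 6 + 1 = 7; next = 6
base 6: 6 = 6; at 7: 7 = 7; next = 6
base 7: 6 = 6; at 8: 6 = 6; next = 5
base 8: 5 = 5; at 9: 5 = 5; next = 4
base 9: 4 = 4; at 10: 4 = 4; next = 3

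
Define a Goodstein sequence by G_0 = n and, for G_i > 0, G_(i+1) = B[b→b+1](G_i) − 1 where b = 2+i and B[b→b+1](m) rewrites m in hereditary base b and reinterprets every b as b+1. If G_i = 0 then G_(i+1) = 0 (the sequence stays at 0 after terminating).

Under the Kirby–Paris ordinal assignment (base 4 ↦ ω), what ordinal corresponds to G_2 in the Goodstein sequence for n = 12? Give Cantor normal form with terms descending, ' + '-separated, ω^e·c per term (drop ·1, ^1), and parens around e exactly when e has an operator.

i=0: 12 = 2^(2 + 1) + 2^2 (b=2); 2→3: 3^(3 + 1) + 3^3 = 108; 108−1 = 107
i=1: 107 = 3^(3 + 1) + 2·3^2 + 2·3 + 2 (b=3); 3→4: 4^(4 + 1) + 2·4^2 + 2·4 + 2 = 1066; 1066−1 = 1065
i=2: 1065 = 4^(4 + 1) + 2·4^2 + 2·4 + 1 (b=4); 4→5: 5^(5 + 1) + 2·5^2 + 2·5 + 1 = 15686; 15686−1 = 15685

ω^(ω + 1) + ω^2·2 + ω·2 + 1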